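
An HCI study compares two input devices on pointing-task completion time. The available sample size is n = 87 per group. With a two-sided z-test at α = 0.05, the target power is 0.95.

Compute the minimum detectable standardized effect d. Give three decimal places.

d ≈ 0.547

Need Φ(δ − 1.960) = 0.95, so δ = 1.960 + 1.645 = 3.605.
(Lower-tail contribution to power is negligible for δ > 0.)
δ = d·√(n/2) ⇒ d = δ/√(n/2) = 3.605/√(87/2) = 0.5466.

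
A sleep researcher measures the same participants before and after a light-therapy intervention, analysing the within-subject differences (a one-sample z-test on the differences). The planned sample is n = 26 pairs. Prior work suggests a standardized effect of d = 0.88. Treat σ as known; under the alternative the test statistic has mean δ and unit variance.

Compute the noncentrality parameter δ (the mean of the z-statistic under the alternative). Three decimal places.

δ ≈ 4.487

δ = d·√n = 0.88 × √26 = 4.4871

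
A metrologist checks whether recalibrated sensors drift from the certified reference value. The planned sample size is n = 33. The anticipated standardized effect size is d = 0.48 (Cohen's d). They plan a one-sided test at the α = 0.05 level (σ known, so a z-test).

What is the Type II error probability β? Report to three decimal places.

Noncentrality parameter: δ = d·√n = 0.48 × √33 = 2.7574
Critical value for a one-sided test at α = 0.05: z_α = 1.645.
Power = Φ(δ − 1.645) = Φ(1.113) = 0.8670.
Type II error: β = 1 − power = 1 − 0.8670 = 0.1330.

β ≈ 0.133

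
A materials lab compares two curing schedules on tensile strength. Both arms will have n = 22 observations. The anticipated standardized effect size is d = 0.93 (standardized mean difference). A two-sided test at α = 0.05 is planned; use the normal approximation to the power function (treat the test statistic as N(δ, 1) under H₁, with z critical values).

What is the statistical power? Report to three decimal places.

Noncentrality parameter: δ = d·√(n/2) = 0.93 × √(22/2) = 3.0845
Two-sided α = 0.05 → critical value z_{0.025} = 1.960.
Power = Φ(δ − 1.960) + Φ(−δ − 1.960) = Φ(1.124) + Φ(-5.044) = 0.8696 + 0.0000 = 0.8696.

Power ≈ 0.870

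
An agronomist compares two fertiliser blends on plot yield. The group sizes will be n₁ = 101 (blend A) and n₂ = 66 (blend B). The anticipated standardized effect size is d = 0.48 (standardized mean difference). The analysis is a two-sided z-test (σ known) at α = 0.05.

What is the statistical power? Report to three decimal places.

Noncentrality parameter: δ = d / √(1/n₁ + 1/n₂) = 0.48 / √(1/101 + 1/66) = 3.0326
Critical value for a two-sided test at α = 0.05: z_{α/2} = 1.960.
Power = Φ(δ − 1.960) + Φ(−δ − 1.960) = Φ(1.073) + Φ(-4.993) = 0.8583 + 0.0000 = 0.8583.

Power ≈ 0.858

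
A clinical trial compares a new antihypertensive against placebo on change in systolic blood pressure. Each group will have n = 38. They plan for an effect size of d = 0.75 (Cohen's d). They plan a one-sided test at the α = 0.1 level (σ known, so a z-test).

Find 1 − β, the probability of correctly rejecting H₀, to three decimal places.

Power ≈ 0.977

Noncentrality parameter: δ = d·√(n/2) = 0.75 × √(38/2) = 3.2692
One-sided α = 0.1 → critical value z_{0.1} = 1.282.
Power = Φ(δ − 1.282) = Φ(1.988) = 0.9766.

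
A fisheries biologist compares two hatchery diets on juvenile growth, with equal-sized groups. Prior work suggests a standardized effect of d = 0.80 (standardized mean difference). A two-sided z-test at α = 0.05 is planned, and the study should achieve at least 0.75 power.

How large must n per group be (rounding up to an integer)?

Set Φ(δ − 1.960) = 0.75; then δ − 1.960 = Φ⁻¹(0.75) = 0.674, giving δ = 2.634.
(Ignoring the negligible lower-tail rejection probability gives the usual closed-form inversion.)
δ = d·√(n/2) ⇒ n = 2(δ/d)² = 2 × (2.634 / 0.80)² = 21.69.
Round up to the next whole unit.

n = 22 per group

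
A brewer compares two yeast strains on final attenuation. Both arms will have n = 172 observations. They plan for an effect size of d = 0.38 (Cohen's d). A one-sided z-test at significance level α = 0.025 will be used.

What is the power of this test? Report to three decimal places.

Power ≈ 0.941

Noncentrality parameter: δ = d·√(n/2) = 0.38 × √(172/2) = 3.5240
One-sided α = 0.025 → critical value z_{0.025} = 1.960.
Power = P(Z > 1.960 − δ) = Φ(1.564) = 0.9411.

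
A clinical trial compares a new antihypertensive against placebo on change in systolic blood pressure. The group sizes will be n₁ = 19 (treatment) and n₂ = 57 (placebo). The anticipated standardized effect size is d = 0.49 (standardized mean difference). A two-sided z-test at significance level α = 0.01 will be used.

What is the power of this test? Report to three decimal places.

Power ≈ 0.234

Noncentrality parameter: δ = d / √(1/n₁ + 1/n₂) = 0.49 / √(1/19 + 1/57) = 1.8497
Two-sided α = 0.01 → critical value z_{0.005} = 2.576.
Power = Φ(δ − 2.576) + Φ(−δ − 2.576) = Φ(-0.726) + Φ(-4.426) = 0.2339 + 0.0000 = 0.2339.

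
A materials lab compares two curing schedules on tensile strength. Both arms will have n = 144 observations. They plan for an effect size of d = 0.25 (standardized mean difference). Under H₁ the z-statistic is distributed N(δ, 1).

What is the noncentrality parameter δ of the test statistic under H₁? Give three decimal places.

δ ≈ 2.121

The noncentrality parameter scales effect size by the design's sample-size factor: δ = d·√(n/2) = 0.25 × √(144/2) = 2.1213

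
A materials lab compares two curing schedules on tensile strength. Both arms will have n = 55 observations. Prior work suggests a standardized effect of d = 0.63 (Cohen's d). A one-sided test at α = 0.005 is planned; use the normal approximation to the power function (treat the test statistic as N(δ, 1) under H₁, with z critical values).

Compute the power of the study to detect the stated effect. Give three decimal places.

Power ≈ 0.767

Noncentrality parameter: δ = d·√(n/2) = 0.63 × √(55/2) = 3.3037
One-sided α = 0.005 → critical value z_{0.005} = 2.576.
Power = P(Z > 2.576 − δ) = Φ(0.728) = 0.7667.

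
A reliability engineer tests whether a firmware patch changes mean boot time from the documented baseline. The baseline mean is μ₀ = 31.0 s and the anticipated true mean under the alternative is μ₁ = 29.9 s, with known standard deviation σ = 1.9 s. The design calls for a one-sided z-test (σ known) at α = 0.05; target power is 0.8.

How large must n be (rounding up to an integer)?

Standardized effect: d = |μ₁ − μ₀| / σ = |29.9 − 31.0| / 1.9 = 0.5789
For power 0.8 need Φ(δ − z_{0.05}) = 0.8, so δ = z_{0.05} + z_{0.20} = 1.645 + 0.842 = 2.486.
δ = d·√n ⇒ n = (δ/d)² = (2.486 / 0.5789)² = 18.45.
Rounding up, n = 19.

n = 19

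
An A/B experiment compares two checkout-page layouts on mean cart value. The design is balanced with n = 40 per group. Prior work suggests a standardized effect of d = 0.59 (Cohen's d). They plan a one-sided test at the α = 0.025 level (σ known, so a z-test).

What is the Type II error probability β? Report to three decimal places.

β ≈ 0.249

Noncentrality parameter: δ = d·√(n/2) = 0.59 × √(40/2) = 2.6386
Critical value for a one-sided test at α = 0.025: z_α = 1.960.
Power = P(Z > 1.960 − δ) = Φ(0.679) = 0.7513.
Type II error: β = 1 − power = 1 − 0.7513 = 0.2487.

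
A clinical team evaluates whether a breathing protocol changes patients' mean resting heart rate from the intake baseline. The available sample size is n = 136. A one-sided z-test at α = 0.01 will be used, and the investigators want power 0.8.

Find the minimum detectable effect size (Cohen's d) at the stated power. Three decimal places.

d ≈ 0.272

Required noncentrality: δ = z_{0.01} + z_{0.20} = 2.326 + 0.842 = 3.168.
δ = d·√n ⇒ d = δ/√n = 3.168/√136 = 0.2717.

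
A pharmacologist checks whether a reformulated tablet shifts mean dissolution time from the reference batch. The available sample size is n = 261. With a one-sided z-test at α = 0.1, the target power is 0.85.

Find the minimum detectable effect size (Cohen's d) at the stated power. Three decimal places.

d ≈ 0.143

Need Φ(δ − 1.282) = 0.85, so δ = 1.282 + 1.036 = 2.318.
δ = d·√n ⇒ d = δ/√n = 2.318/√261 = 0.1435.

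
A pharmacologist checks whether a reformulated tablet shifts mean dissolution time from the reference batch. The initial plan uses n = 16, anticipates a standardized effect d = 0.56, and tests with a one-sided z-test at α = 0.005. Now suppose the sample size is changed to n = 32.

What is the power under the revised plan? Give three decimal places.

With n = 32: δ = d·√n = 0.56 × √32 = 3.1678. Critical value z_{0.005} = 2.576.
Revised power = P(Z > 2.576 − δ) = Φ(0.592) = 0.7231.

Power ≈ 0.723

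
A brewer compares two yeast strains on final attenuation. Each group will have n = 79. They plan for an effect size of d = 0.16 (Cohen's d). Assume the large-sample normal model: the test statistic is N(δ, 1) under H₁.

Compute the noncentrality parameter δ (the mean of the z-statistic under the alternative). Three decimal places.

δ ≈ 1.006

The noncentrality parameter scales effect size by the design's sample-size factor: δ = d·√(n/2) = 0.16 × √(79/2) = 1.0056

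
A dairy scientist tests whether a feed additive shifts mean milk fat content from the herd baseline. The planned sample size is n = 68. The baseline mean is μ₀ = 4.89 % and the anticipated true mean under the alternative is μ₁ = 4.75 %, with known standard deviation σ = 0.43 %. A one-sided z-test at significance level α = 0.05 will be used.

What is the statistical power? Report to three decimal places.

Power ≈ 0.851

Standardized effect: d = |μ₁ − μ₀| / σ = |4.75 − 4.89| / 0.43 = 0.3256
Noncentrality parameter: δ = d·√n = 0.3256 × √68 = 2.6848
Critical value for a one-sided test at α = 0.05: z_α = 1.645.
Power = Φ(δ − 1.645) = Φ(1.040) = 0.8508.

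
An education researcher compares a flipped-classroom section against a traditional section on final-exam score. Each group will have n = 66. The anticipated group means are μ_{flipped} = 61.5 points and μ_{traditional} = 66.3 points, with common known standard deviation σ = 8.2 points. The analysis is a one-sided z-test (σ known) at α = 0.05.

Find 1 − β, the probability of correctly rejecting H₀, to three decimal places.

Standardized effect: d = |μ_{flipped} − μ_{traditional}| / σ = |61.5 − 66.3| / 8.2 = 0.5854
Noncentrality parameter: δ = d·√(n/2) = 0.5854 × √(66/2) = 3.3627
One-sided α = 0.05 → critical value z_{0.05} = 1.645.
Power = P(Z > 1.645 − δ) = Φ(1.718) = 0.9571.

Power ≈ 0.957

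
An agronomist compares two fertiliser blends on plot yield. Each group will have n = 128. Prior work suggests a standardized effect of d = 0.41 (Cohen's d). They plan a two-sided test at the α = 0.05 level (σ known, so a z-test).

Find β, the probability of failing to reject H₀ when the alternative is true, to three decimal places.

β ≈ 0.093

Noncentrality parameter: δ = d·√(n/2) = 0.41 × √(128/2) = 3.2800
Critical value for a two-sided test at α = 0.05: z_{α/2} = 1.960.
Power = Φ(δ − 1.960) + Φ(−δ − 1.960) = Φ(1.320) + Φ(-5.240) = 0.9066 + 0.0000 = 0.9066.
Type II error: β = 1 − power = 1 − 0.9066 = 0.0934.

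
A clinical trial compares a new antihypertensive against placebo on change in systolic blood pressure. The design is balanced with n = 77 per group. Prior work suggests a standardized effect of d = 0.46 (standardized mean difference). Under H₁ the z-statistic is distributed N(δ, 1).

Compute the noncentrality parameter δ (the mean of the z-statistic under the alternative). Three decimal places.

δ ≈ 2.854

The noncentrality parameter scales effect size by the design's sample-size factor: δ = d·√(n/2) = 0.46 × √(77/2) = 2.8542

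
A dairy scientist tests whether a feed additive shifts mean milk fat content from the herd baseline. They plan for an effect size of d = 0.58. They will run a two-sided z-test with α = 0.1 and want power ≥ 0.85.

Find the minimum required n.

For power 0.85 need Φ(δ − z_{0.05}) = 0.85, so δ = z_{0.05} + z_{0.15} = 1.645 + 1.036 = 2.681.
(For δ > 0 the lower-tail rejection region contributes negligibly to power, so the one-term inversion is standard.)
δ = d·√n ⇒ n = (δ/d)² = (2.681 / 0.58)² = 21.37.
Rounding up, n = 22.

n = 22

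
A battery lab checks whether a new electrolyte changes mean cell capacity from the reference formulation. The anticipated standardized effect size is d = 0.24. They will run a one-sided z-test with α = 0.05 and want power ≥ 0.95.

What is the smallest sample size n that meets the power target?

Set Φ(δ − 1.645) = 0.95; then δ − 1.645 = Φ⁻¹(0.95) = 1.645, giving δ = 3.290.
δ = d·√n ⇒ n = (δ/d)² = (3.290 / 0.24)² = 187.88.
Rounding up, n = 188.

n = 188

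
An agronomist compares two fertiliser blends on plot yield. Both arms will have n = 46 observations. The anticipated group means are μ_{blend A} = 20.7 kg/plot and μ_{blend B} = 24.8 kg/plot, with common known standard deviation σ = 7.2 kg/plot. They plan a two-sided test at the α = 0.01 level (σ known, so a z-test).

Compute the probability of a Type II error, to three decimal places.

β ≈ 0.438

Standardized effect: d = |μ_{blend A} − μ_{blend B}| / σ = |20.7 − 24.8| / 7.2 = 0.5694
Noncentrality parameter: δ = d·√(n/2) = 0.5694 × √(46/2) = 2.7310
Critical value for a two-sided test at α = 0.01: z_{α/2} = 2.576.
Power = Φ(δ − 2.576) + Φ(−δ − 2.576) = Φ(0.155) + Φ(-5.307) = 0.5616 + 0.0000 = 0.5616.
Type II error: β = 1 − power = 1 − 0.5616 = 0.4384.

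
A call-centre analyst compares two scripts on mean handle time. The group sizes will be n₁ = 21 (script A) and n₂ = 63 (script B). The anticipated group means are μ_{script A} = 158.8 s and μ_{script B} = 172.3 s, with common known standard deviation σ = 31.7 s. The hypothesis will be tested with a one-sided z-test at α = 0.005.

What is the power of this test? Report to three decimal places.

Standardized effect: d = |μ_{script A} − μ_{script B}| / σ = |158.8 − 172.3| / 31.7 = 0.4259
Noncentrality parameter: δ = d / √(1/n₁ + 1/n₂) = 0.4259 / √(1/21 + 1/63) = 1.6901
Critical value for a one-sided test at α = 0.005: z_α = 2.576.
Power = Φ(δ − 2.576) = Φ(-0.886) = 0.1879.

Power ≈ 0.188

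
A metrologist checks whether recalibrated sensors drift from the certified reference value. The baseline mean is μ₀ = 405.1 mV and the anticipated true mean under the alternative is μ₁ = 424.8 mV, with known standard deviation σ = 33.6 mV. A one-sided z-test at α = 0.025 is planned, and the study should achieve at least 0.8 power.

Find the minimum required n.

Standardized effect: d = |μ₁ − μ₀| / σ = |424.8 − 405.1| / 33.6 = 0.5863
For power 0.8 need Φ(δ − z_{0.025}) = 0.8, so δ = z_{0.025} + z_{0.20} = 1.960 + 0.842 = 2.802.
δ = d·√n ⇒ n = (δ/d)² = (2.802 / 0.5863)² = 22.83.
Round up to the next whole unit.

n = 23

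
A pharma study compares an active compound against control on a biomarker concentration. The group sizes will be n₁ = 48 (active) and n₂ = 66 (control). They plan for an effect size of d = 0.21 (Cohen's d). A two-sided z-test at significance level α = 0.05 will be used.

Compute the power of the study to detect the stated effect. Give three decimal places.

Noncentrality parameter: δ = d / √(1/n₁ + 1/n₂) = 0.21 / √(1/48 + 1/66) = 1.1070
Two-sided α = 0.05 → critical value z_{0.025} = 1.960.
Power = Φ(δ − 1.960) + Φ(−δ − 1.960) = Φ(-0.853) + Φ(-3.067) = 0.1968 + 0.0011 = 0.1979.

Power ≈ 0.198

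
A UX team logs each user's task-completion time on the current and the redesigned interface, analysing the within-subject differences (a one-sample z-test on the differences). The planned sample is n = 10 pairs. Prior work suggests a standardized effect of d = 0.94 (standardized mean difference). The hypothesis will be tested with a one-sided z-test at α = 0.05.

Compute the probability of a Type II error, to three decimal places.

Noncentrality parameter: δ = d·√n = 0.94 × √10 = 2.9725
One-sided α = 0.05 → critical value z_{0.05} = 1.645.
Power = P(Z > 1.645 − δ) = Φ(1.328) = 0.9079.
Type II error: β = 1 − power = 1 − 0.9079 = 0.0921.

β ≈ 0.092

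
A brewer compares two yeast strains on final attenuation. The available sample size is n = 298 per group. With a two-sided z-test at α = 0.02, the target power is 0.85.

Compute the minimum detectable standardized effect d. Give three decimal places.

d ≈ 0.275

Required noncentrality: δ = z_{0.01} + z_{0.15} = 2.326 + 1.036 = 3.363.
(The second rejection-region term Φ(−δ − z_{α/2}) is negligible and dropped.)
δ = d·√(n/2) ⇒ d = δ/√(n/2) = 3.363/√(298/2) = 0.2755.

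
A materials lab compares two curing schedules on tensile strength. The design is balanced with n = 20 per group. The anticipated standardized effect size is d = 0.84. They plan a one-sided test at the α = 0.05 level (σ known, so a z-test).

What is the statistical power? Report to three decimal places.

Noncentrality parameter: δ = d·√(n/2) = 0.84 × √(20/2) = 2.6563
Critical value for a one-sided test at α = 0.05: z_α = 1.645.
Power = P(Z > 1.645 − δ) = Φ(1.011) = 0.8441.

Power ≈ 0.844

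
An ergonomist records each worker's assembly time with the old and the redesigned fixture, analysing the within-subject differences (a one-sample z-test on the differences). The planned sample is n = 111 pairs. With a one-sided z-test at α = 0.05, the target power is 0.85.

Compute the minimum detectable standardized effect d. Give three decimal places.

Need Φ(δ − 1.645) = 0.85, so δ = 1.645 + 1.036 = 2.681.
δ = d·√n ⇒ d = δ/√n = 2.681/√111 = 0.2545.

d ≈ 0.254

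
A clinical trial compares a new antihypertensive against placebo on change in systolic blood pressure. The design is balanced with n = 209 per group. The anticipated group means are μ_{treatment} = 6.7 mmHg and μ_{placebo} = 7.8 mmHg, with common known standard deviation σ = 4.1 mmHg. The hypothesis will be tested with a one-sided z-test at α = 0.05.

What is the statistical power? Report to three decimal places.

Power ≈ 0.864

Standardized effect: d = |μ_{treatment} − μ_{placebo}| / σ = |6.7 − 7.8| / 4.1 = 0.2683
Noncentrality parameter: δ = d·√(n/2) = 0.2683 × √(209/2) = 2.7426
Critical value for a one-sided test at α = 0.05: z_α = 1.645.
Power = P(Z > 1.645 − δ) = Φ(1.098) = 0.8638.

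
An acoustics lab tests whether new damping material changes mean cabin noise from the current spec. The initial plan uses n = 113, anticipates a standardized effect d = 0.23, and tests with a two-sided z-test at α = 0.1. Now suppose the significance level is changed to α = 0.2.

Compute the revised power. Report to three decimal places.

Power ≈ 0.878

δ = d·√n = 0.23 × √113 = 2.4449 (unchanged). New critical value: z_{0.1} = 1.282.
Revised power = Φ(δ − 1.282) + Φ(−δ − 1.282) = Φ(1.163) + Φ(-3.726) = 0.8777 + 0.0001 = 0.8778.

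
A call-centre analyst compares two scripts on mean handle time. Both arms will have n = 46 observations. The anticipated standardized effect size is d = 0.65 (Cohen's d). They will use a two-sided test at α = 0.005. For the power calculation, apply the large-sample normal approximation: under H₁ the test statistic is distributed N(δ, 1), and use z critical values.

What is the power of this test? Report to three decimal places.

Power ≈ 0.622

Noncentrality parameter: δ = d·√(n/2) = 0.65 × √(46/2) = 3.1173
Critical value for a two-sided test at α = 0.005: z_{α/2} = 2.807.
Power = Φ(δ − 2.807) + Φ(−δ − 2.807) = Φ(0.310) + Φ(-5.924) = 0.6218 + 0.0000 = 0.6218.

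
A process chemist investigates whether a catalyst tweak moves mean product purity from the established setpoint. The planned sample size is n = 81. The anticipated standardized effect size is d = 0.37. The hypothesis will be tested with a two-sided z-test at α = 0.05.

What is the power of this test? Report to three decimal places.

Noncentrality parameter: λ = d·√n = 0.37 × √81 = 3.3300
Two-sided α = 0.05 → critical value z_{0.025} = 1.960.
Power = Φ(λ − 1.960) + Φ(−λ − 1.960) = Φ(1.370) + Φ(-5.290) = 0.9147 + 0.0000 = 0.9147.

Power ≈ 0.915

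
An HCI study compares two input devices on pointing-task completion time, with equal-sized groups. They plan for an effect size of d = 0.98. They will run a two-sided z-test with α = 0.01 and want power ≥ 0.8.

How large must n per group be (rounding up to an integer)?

n = 25 per group

Set Φ(δ − 2.576) = 0.8; then δ − 2.576 = Φ⁻¹(0.8) = 0.842, giving δ = 3.417.
(Ignoring the negligible lower-tail rejection probability gives the usual closed-form inversion.)
δ = d·√(n/2) ⇒ n = 2(δ/d)² = 2 × (3.417 / 0.98)² = 24.32.
Rounding up, n = 25 per group.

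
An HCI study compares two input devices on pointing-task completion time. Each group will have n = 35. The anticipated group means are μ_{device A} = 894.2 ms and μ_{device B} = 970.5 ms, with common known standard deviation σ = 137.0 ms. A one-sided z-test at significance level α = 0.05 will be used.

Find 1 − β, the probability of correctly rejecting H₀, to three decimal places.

Power ≈ 0.753

Standardized effect: d = |μ_{device A} − μ_{device B}| / σ = |894.2 − 970.5| / 137.0 = 0.5569
Noncentrality parameter: δ = d·√(n/2) = 0.5569 × √(35/2) = 2.3298
One-sided α = 0.05 → critical value z_{0.05} = 1.645.
Power = Φ(δ − 1.645) = Φ(0.685) = 0.7533.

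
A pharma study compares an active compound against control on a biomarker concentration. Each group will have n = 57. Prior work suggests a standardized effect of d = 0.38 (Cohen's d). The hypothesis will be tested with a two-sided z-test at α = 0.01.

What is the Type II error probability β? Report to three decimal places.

β ≈ 0.708

Noncentrality parameter: δ = d·√(n/2) = 0.38 × √(57/2) = 2.0286
Critical value for a two-sided test at α = 0.01: z_{α/2} = 2.576.
Power = Φ(δ − 2.576) + Φ(−δ − 2.576) = Φ(-0.547) + Φ(-4.604) = 0.2921 + 0.0000 = 0.2921.
Type II error: β = 1 − power = 1 − 0.2921 = 0.7079.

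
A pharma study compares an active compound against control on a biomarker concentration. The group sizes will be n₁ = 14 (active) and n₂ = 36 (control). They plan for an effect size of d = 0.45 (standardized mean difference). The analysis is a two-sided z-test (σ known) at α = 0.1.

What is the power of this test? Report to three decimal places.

Power ≈ 0.415

Noncentrality parameter: δ = d / √(1/n₁ + 1/n₂) = 0.45 / √(1/14 + 1/36) = 1.4287
Two-sided α = 0.1 → critical value z_{0.05} = 1.645.
Power = Φ(δ − 1.645) + Φ(−δ − 1.645) = Φ(-0.216) + Φ(-3.074) = 0.4144 + 0.0011 = 0.4155.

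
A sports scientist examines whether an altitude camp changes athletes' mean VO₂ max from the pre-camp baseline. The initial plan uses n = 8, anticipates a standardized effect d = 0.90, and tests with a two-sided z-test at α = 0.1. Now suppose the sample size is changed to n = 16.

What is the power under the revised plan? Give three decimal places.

With n = 16: δ = d·√n = 0.90 × √16 = 3.6000. Critical value z_{0.05} = 1.645.
Revised power = Φ(δ − 1.645) + Φ(−δ − 1.645) = Φ(1.955) + Φ(-5.245) = 0.9747 + 0.0000 = 0.9747.

Power ≈ 0.975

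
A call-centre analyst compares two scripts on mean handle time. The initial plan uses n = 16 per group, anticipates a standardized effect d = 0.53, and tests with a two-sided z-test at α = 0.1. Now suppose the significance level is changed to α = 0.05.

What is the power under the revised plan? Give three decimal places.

Power ≈ 0.323

δ = d·√(n/2) = 0.53 × √(16/2) = 1.4991 (unchanged). New critical value: z_{0.025} = 1.960.
Revised power = Φ(δ − 1.960) + Φ(−δ − 1.960) = Φ(-0.461) + Φ(-3.459) = 0.3224 + 0.0003 = 0.3227.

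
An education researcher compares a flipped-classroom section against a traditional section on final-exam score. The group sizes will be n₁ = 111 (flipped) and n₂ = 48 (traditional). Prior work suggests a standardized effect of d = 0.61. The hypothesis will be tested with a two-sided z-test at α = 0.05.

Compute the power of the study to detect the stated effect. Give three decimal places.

Power ≈ 0.942

Noncentrality parameter: δ = d / √(1/n₁ + 1/n₂) = 0.61 / √(1/111 + 1/48) = 3.5311
Critical value for a two-sided test at α = 0.05: z_{α/2} = 1.960.
Power = Φ(δ − 1.960) + Φ(−δ − 1.960) = Φ(1.571) + Φ(-5.491) = 0.9419 + 0.0000 = 0.9419.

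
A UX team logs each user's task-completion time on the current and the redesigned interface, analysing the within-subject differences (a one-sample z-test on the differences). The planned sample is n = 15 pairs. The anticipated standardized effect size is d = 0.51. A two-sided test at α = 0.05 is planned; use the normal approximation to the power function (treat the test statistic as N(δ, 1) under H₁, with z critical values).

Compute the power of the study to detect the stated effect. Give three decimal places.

Noncentrality parameter: δ = d·√n = 0.51 × √15 = 1.9752
Two-sided α = 0.05 → critical value z_{0.025} = 1.960.
Power = Φ(δ − 1.960) + Φ(−δ − 1.960) = Φ(0.015) + Φ(-3.935) = 0.5061 + 0.0000 = 0.5061.

Power ≈ 0.506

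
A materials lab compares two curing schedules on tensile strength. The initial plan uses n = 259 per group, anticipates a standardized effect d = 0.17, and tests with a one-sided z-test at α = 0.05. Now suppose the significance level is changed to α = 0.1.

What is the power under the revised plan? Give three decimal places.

Power ≈ 0.743

δ = d·√(n/2) = 0.17 × √(259/2) = 1.9346 (unchanged). New critical value: z_{0.1} = 1.282.
Revised power = Φ(δ − 1.282) = Φ(0.653) = 0.7431.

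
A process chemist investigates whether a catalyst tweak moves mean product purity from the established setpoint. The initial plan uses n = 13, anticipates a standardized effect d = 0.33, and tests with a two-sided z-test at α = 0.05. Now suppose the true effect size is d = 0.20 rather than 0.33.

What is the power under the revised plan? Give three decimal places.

With d = 0.20: δ = d·√n = 0.20 × √13 = 0.7211. Critical value z_{0.025} = 1.960.
Revised power = Φ(δ − 1.960) + Φ(−δ − 1.960) = Φ(-1.239) + Φ(-2.681) = 0.1077 + 0.0037 = 0.1114.

Power ≈ 0.111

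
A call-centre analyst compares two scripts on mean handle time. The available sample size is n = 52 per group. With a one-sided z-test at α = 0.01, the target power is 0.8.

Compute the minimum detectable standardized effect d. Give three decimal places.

d ≈ 0.621

Required noncentrality: δ = z_{0.01} + z_{0.20} = 2.326 + 0.842 = 3.168.
δ = d·√(n/2) ⇒ d = δ/√(n/2) = 3.168/√(52/2) = 0.6213.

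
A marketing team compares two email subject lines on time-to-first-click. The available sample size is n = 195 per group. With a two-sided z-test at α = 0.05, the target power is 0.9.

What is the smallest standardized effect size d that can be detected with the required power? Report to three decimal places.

d ≈ 0.328

Need Φ(δ − 1.960) = 0.9, so δ = 1.960 + 1.282 = 3.242.
(The second rejection-region term Φ(−δ − z_{α/2}) is negligible and dropped.)
δ = d·√(n/2) ⇒ d = δ/√(n/2) = 3.242/√(195/2) = 0.3283.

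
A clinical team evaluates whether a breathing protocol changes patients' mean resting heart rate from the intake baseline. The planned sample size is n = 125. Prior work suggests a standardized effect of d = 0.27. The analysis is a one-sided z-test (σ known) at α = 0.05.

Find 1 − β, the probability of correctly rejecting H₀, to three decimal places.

Noncentrality parameter: δ = d·√n = 0.27 × √125 = 3.0187
Critical value for a one-sided test at α = 0.05: z_α = 1.645.
Power = Φ(δ − 1.645) = Φ(1.374) = 0.9153.

Power ≈ 0.915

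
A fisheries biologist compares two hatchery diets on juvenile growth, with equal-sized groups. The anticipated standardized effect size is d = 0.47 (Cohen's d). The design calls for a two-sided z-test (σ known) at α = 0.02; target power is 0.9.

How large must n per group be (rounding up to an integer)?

n = 118 per group

For power 0.9 need Φ(δ − z_{0.01}) = 0.9, so δ = z_{0.01} + z_{0.10} = 2.326 + 1.282 = 3.608.
(Ignoring the negligible lower-tail rejection probability gives the usual closed-form inversion.)
δ = d·√(n/2) ⇒ n = 2(δ/d)² = 2 × (3.608 / 0.47)² = 117.85.
Rounding up, n = 118 per group.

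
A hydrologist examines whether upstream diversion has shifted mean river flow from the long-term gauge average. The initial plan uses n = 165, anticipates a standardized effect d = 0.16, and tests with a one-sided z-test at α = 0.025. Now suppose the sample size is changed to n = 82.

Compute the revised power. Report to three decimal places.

With n = 82: δ = d·√n = 0.16 × √82 = 1.4489. Critical value z_{0.025} = 1.960.
Revised power = P(Z > 1.960 − δ) = Φ(-0.511) = 0.3046.

Power ≈ 0.305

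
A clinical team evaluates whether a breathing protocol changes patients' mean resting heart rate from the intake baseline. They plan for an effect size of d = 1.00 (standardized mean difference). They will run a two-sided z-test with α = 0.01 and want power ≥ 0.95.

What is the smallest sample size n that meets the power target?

n = 18

Set Φ(δ − 2.576) = 0.95; then δ − 2.576 = Φ⁻¹(0.95) = 1.645, giving δ = 4.221.
(The Φ(−δ − z_{α/2}) term is vanishingly small for δ > 0 and is dropped in the standard sample-size formula.)
δ = d·√n ⇒ n = (δ/d)² = (4.221 / 1.00)² = 17.81.
Rounding up, n = 18.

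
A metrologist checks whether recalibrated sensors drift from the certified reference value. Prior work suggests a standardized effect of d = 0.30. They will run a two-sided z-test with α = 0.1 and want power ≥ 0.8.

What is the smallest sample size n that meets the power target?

n = 69

For power 0.8 need Φ(δ − z_{0.05}) = 0.8, so δ = z_{0.05} + z_{0.20} = 1.645 + 0.842 = 2.486.
(The Φ(−δ − z_{α/2}) term is vanishingly small for δ > 0 and is dropped in the standard sample-size formula.)
δ = d·√n ⇒ n = (δ/d)² = (2.486 / 0.30)² = 68.70.
Round up to the next whole unit.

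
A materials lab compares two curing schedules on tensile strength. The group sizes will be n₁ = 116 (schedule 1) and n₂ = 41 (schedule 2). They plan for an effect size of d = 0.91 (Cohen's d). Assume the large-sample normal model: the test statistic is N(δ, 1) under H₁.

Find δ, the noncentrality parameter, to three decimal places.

δ ≈ 5.009

δ = d / √(1/n₁ + 1/n₂) = 0.91 / √(1/116 + 1/41) = 5.0086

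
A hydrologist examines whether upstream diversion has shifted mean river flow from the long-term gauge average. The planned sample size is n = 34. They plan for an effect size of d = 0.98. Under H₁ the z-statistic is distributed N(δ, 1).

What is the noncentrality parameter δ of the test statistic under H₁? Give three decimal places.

The noncentrality parameter scales effect size by the design's sample-size factor: δ = d·√n = 0.98 × √34 = 5.7143

δ ≈ 5.714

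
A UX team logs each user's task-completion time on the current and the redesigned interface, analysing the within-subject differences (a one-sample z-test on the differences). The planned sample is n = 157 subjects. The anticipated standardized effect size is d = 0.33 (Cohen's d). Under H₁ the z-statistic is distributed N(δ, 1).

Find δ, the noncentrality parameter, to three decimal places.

δ ≈ 4.135

The noncentrality parameter scales effect size by the design's sample-size factor: δ = d·√n = 0.33 × √157 = 4.1349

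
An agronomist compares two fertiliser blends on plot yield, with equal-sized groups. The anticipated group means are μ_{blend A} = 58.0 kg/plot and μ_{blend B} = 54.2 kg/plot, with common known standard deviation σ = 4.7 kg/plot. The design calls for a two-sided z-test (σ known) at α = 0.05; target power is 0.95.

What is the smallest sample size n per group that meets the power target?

n = 40 per group

Standardized effect: d = |μ_{blend A} − μ_{blend B}| / σ = |58.0 − 54.2| / 4.7 = 0.8085
Set Φ(δ − 1.960) = 0.95; then δ − 1.960 = Φ⁻¹(0.95) = 1.645, giving δ = 3.605.
(For δ > 0 the lower-tail rejection region contributes negligibly to power, so the one-term inversion is standard.)
δ = d·√(n/2) ⇒ n = 2(δ/d)² = 2 × (3.605 / 0.8085)² = 39.76.
Round up to the next whole unit.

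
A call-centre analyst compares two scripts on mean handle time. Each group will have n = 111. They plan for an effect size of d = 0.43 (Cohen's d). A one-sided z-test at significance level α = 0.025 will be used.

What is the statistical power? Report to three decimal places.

Power ≈ 0.893

Noncentrality parameter: δ = d·√(n/2) = 0.43 × √(111/2) = 3.2034
Critical value for a one-sided test at α = 0.025: z_α = 1.960.
Power = Φ(δ − 1.960) = Φ(1.243) = 0.8932.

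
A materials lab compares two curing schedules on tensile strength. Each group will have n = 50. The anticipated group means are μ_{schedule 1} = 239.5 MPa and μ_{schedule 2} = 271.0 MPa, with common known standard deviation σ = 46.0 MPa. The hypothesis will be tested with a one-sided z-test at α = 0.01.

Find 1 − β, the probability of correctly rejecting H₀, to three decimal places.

Power ≈ 0.864

Standardized effect: d = |μ_{schedule 1} − μ_{schedule 2}| / σ = |239.5 − 271.0| / 46.0 = 0.6848
Noncentrality parameter: δ = d·√(n/2) = 0.6848 × √(50/2) = 3.4239
Critical value for a one-sided test at α = 0.01: z_α = 2.326.
Power = P(Z > 2.326 − δ) = Φ(1.098) = 0.8638.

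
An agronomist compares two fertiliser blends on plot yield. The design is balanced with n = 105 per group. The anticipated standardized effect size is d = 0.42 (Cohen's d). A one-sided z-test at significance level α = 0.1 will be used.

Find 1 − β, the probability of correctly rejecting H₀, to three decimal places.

Power ≈ 0.961

Noncentrality parameter: δ = d·√(n/2) = 0.42 × √(105/2) = 3.0432
One-sided α = 0.1 → critical value z_{0.1} = 1.282.
Power = P(Z > 1.282 − δ) = Φ(1.762) = 0.9609.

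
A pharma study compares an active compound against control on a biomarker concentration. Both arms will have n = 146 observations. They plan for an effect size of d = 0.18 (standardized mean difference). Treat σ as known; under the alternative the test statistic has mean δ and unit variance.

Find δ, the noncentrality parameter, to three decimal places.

δ ≈ 1.538

δ = d·√(n/2) = 0.18 × √(146/2) = 1.5379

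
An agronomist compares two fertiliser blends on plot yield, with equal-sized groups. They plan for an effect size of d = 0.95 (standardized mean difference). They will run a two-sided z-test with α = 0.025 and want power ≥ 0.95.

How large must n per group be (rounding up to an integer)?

n = 34 per group

Set Φ(δ − 2.241) = 0.95; then δ − 2.241 = Φ⁻¹(0.95) = 1.645, giving δ = 3.886.
(For δ > 0 the lower-tail rejection region contributes negligibly to power, so the one-term inversion is standard.)
δ = d·√(n/2) ⇒ n = 2(δ/d)² = 2 × (3.886 / 0.95)² = 33.47.
Rounding up, n = 34 per group.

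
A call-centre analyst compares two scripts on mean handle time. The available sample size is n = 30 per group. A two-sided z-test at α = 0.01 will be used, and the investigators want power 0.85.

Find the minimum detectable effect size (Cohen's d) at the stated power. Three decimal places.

Need Φ(δ − 2.576) = 0.85, so δ = 2.576 + 1.036 = 3.612.
(Lower-tail contribution to power is negligible for δ > 0.)
δ = d·√(n/2) ⇒ d = δ/√(n/2) = 3.612/√(30/2) = 0.9327.

d ≈ 0.933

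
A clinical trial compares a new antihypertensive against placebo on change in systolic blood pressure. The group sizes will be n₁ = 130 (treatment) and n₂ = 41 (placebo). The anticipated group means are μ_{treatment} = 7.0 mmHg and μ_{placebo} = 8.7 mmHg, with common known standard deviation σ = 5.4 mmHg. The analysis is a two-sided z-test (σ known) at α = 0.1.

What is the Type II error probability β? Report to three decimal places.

β ≈ 0.455

Standardized effect: d = |μ_{treatment} − μ_{placebo}| / σ = |7.0 − 8.7| / 5.4 = 0.3148
Noncentrality parameter: δ = d / √(1/n₁ + 1/n₂) = 0.3148 / √(1/130 + 1/41) = 1.7576
Critical value for a two-sided test at α = 0.1: z_{α/2} = 1.645.
Power = Φ(δ − 1.645) + Φ(−δ − 1.645) = Φ(0.113) + Φ(-3.402) = 0.5449 + 0.0003 = 0.5452.
Type II error: β = 1 − power = 1 − 0.5452 = 0.4548.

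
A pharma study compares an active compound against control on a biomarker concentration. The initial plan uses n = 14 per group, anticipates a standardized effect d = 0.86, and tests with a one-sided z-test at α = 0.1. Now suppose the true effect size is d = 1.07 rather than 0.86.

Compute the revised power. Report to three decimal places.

With d = 1.07: δ = d·√(n/2) = 1.07 × √(14/2) = 2.8310. Critical value z_{0.1} = 1.282.
Revised power = P(Z > 1.282 − δ) = Φ(1.549) = 0.9394.

Power ≈ 0.939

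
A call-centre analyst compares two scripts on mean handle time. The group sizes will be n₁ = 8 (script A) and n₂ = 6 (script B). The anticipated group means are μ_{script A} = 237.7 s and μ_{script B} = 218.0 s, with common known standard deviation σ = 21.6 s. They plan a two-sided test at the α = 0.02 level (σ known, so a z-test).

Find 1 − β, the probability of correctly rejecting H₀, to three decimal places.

Standardized effect: d = |μ_{script A} − μ_{script B}| / σ = |237.7 − 218.0| / 21.6 = 0.9120
Noncentrality parameter: δ = d / √(1/n₁ + 1/n₂) = 0.9120 / √(1/8 + 1/6) = 1.6888
Critical value for a two-sided test at α = 0.02: z_{α/2} = 2.326.
Power = Φ(δ − 2.326) + Φ(−δ − 2.326) = Φ(-0.638) + Φ(-4.015) = 0.2619 + 0.0000 = 0.2619.

Power ≈ 0.262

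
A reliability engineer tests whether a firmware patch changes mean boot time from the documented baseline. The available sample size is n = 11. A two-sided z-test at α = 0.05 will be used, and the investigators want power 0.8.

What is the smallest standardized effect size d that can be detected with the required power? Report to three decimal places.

d ≈ 0.845

Need Φ(δ − 1.960) = 0.8, so δ = 1.960 + 0.842 = 2.802.
(The second rejection-region term Φ(−δ − z_{α/2}) is negligible and dropped.)
δ = d·√n ⇒ d = δ/√n = 2.802/√11 = 0.8447.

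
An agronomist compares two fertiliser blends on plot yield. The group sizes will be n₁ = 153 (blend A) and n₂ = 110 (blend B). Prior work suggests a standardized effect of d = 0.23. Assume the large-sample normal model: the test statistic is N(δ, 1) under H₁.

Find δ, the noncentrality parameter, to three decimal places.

δ ≈ 1.840

δ = d / √(1/n₁ + 1/n₂) = 0.23 / √(1/153 + 1/110) = 1.8399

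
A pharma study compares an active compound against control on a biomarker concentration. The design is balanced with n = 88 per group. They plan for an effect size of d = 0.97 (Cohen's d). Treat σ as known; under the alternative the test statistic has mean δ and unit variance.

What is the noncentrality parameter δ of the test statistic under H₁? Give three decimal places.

δ ≈ 6.434

δ = d·√(n/2) = 0.97 × √(88/2) = 6.4343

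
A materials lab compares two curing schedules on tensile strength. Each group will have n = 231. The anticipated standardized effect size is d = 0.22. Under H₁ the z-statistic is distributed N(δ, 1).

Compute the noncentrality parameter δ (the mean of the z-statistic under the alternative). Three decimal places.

The noncentrality parameter scales effect size by the design's sample-size factor: δ = d·√(n/2) = 0.22 × √(231/2) = 2.3644

δ ≈ 2.364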